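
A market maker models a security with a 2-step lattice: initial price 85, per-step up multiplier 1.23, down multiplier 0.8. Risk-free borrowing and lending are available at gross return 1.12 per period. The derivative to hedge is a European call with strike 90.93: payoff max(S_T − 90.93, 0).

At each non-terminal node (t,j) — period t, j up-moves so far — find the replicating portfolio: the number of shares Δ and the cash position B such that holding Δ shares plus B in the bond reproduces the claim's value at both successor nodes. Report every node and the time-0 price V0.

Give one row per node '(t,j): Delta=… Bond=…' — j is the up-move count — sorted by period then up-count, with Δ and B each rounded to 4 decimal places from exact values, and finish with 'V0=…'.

Since d<R<u, set p* = (R−d)/(u−d) = 0.7442; price each node as the discounted p*-expectation of its children.
Terminal payoffs: V(2,0)=0.0000, V(2,1)=0.0000, V(2,2)=37.6665
(1,0): S=68.0000. Δ = (V_up−V_dn)/(S_up−S_dn) = (0.0000−0.0000)/(83.6400−54.4000) = 0.0000. V = [p*·0.0000 + (1−p*)·0.0000]/1.12 = 0.0000. B = V − Δ·S = 0.0000.
(1,1): S=104.5500. Δ = (V_up−V_dn)/(S_up−S_dn) = (37.6665−0.0000)/(128.5965−83.6400) = 0.8378. V = [p*·37.6665 + (1−p*)·0.0000]/1.12 = 25.0276. B = V − Δ·S = -62.5689.
(0,0): S=85.0000. Δ = (V_up−V_dn)/(S_up−S_dn) = (25.0276−0.0000)/(104.5500−68.0000) = 0.6847. V = [p*·25.0276 + (1−p*)·0.0000]/1.12 = 16.6296. B = V − Δ·S = -41.5740.
Self-financing check: at every node Δ·S+B equals the discounted successor values.

(0,0): Delta=0.6847 Bond=-41.5740
(1,0): Delta=0.0000 Bond=0.0000
(1,1): Delta=0.8378 Bond=-62.5689
V0=16.6296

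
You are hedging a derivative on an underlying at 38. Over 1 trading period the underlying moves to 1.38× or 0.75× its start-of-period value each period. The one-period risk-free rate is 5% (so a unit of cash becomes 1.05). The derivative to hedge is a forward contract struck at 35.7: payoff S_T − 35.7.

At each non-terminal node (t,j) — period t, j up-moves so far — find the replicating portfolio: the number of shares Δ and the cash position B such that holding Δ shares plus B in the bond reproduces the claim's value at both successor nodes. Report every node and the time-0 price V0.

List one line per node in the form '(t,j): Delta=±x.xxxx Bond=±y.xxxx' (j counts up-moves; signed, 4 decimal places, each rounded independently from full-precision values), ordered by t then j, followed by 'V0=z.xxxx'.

Risk-neutral probability p* = (R−d)/(u−d) = (1.05−0.75)/(1.38−0.75) = 0.4762.
At expiry t=1: V(1,0)=-7.2000, V(1,1)=16.7400
(0,0): S=38.0000. Δ = (V_up−V_dn)/(S_up−S_dn) = (16.7400−-7.2000)/(52.4400−28.5000) = 1.0000. V = [p*·16.7400 + (1−p*)·-7.2000]/1.05 = 4.0000. B = V − Δ·S = -34.0000.
Each (Δ,B) replicates both successor values, so the strategy is self-financing and V0 is arbitrage-free.

(0,0): Delta=1.0000 Bond=-34.0000
V0=4.0000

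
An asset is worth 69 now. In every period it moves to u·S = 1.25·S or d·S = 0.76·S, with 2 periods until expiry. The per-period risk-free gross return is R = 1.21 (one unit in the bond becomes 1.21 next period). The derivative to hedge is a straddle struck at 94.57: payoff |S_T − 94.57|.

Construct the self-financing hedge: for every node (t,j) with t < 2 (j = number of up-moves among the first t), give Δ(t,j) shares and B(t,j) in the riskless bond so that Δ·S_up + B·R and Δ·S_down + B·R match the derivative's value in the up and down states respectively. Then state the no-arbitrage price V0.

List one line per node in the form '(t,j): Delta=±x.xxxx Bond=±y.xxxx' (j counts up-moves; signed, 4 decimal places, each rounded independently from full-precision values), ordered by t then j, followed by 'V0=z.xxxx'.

No-arbitrage ⇒ martingale measure with p* = (R−d)/(u−d) = 0.9184.
Terminal payoffs: V(2,0)=54.7156, V(2,1)=29.0200, V(2,2)=13.2425
  t=1,j=0: stock 52.4400 → up 65.5500 (V=29.0200), down 39.8544 (V=54.7156). Price 25.7170; hedge Δ=-1.0000, bond B=78.1570.
  t=1,j=1: stock 86.2500 → up 107.8125 (V=13.2425), down 65.5500 (V=29.0200). Price 12.0086; hedge Δ=-0.3733, bond B=44.2076.
  t=0,j=0: stock 69.0000 → up 86.2500 (V=12.0086), down 52.4400 (V=25.7170). Price 10.8493; hedge Δ=-0.4055, bond B=38.8256.
Root portfolio cost Δ·69+B reproduces V0=10.8493.

(0,0): Delta=-0.4055 Bond=38.8256
(1,0): Delta=-1.0000 Bond=78.1570
(1,1): Delta=-0.3733 Bond=44.2076
V0=10.8493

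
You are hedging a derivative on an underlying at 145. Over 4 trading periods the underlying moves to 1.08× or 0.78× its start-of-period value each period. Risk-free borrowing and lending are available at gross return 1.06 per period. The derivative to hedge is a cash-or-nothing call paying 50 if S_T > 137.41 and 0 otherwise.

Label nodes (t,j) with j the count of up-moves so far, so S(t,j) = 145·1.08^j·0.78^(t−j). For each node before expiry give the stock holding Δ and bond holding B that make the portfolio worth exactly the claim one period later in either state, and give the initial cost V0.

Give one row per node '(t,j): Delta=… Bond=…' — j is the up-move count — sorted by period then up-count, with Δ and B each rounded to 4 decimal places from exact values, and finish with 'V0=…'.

(0,0): Delta=0.1681 Bond=14.2600
(1,0): Delta=1.1425 Bond=-95.0822
(1,1): Delta=0.1179 Bond=22.9869
(2,0): Delta=0.0000 Bond=0.0000
(2,1): Delta=1.2014 Bond=-107.9862
(2,2): Delta=0.0620 Bond=33.8199
(3,0): Delta=0.0000 Bond=0.0000
(3,1): Delta=0.0000 Bond=0.0000
(3,2): Delta=1.2634 Bond=-122.6415
(3,3): Delta=0.0000 Bond=47.1698
V0=38.6401

The replicating-portfolio and risk-neutral prices coincide; use p* = (1.06−0.78)/(1.08−0.78) = 0.9333 for the latter.
At expiry t=4: V(4,0)=0.0000, V(4,1)=0.0000, V(4,2)=0.0000, V(4,3)=50.0000, V(4,4)=50.0000
  t=3,j=0: stock 68.8100 → up 74.3148 (V=0.0000), down 53.6718 (V=0.0000). Price 0.0000; hedge Δ=0.0000, bond B=0.0000.
  t=3,j=1: stock 95.2754 → up 102.8975 (V=0.0000), down 74.3148 (V=0.0000). Price 0.0000; hedge Δ=0.0000, bond B=0.0000.
  t=3,j=2: stock 131.9198 → up 142.4734 (V=50.0000), down 102.8975 (V=0.0000). Price 44.0252; hedge Δ=1.2634, bond B=-122.6415.
  t=3,j=3: stock 182.6582 → up 197.2709 (V=50.0000), down 142.4734 (V=50.0000). Price 47.1698; hedge Δ=0.0000, bond B=47.1698.
  t=2,j=0: stock 88.2180 → up 95.2754 (V=0.0000), down 68.8100 (V=0.0000). Price 0.0000; hedge Δ=0.0000, bond B=0.0000.
  t=2,j=1: stock 122.1480 → up 131.9198 (V=44.0252), down 95.2754 (V=0.0000). Price 38.7643; hedge Δ=1.2014, bond B=-107.9862.
  t=2,j=2: stock 169.1280 → up 182.6582 (V=47.1698), down 131.9198 (V=44.0252). Price 44.3020; hedge Δ=0.0620, bond B=33.8199.
  t=1,j=0: stock 113.1000 → up 122.1480 (V=38.7643), down 88.2180 (V=0.0000). Price 34.1321; hedge Δ=1.1425, bond B=-95.0822.
  t=1,j=1: stock 156.6000 → up 169.1280 (V=44.3020), down 122.1480 (V=38.7643). Price 41.4461; hedge Δ=0.1179, bond B=22.9869.
  t=0,j=0: stock 145.0000 → up 156.6000 (V=41.4461), down 113.1000 (V=34.1321). Price 38.6401; hedge Δ=0.1681, bond B=14.2600.
The time-0 hedge costs 38.6401, which is the no-arbitrage price.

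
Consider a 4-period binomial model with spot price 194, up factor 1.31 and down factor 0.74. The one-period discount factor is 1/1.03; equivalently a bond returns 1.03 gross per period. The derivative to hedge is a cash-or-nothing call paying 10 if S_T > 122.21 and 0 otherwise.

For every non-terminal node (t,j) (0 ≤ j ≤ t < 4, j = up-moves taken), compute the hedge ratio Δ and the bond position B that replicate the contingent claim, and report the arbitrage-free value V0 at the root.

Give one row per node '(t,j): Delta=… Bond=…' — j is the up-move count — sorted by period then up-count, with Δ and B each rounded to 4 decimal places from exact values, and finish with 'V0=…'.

(0,0): Delta=0.0305 Bond=0.3110
(1,0): Delta=0.0576 Bond=-3.5697
(1,1): Delta=0.0157 Bond=4.0762
(2,0): Delta=0.0816 Bond=-6.2259
(2,1): Delta=0.0445 Bond=-1.2156
(2,2): Delta=0.0000 Bond=9.4260
(3,0): Delta=0.0000 Bond=0.0000
(3,1): Delta=0.1261 Bond=-12.6043
(3,2): Delta=0.0000 Bond=9.7087
(3,3): Delta=0.0000 Bond=9.7087
V0=6.2242

No-arbitrage ⇒ martingale measure with p* = (R−d)/(u−d) = 0.5088.
At expiry t=4: V(4,0)=0.0000, V(4,1)=0.0000, V(4,2)=10.0000, V(4,3)=10.0000, V(4,4)=10.0000
Node (3,0) S=78.6135: V=(p*·0.0000+(1−p*)·0.0000)/1.03=0.0000; Δ=(0.0000−0.0000)/(102.9836−58.1740)=0.0000; B=V−Δ·S=0.0000
Node (3,1) S=139.1671: V=(p*·10.0000+(1−p*)·0.0000)/1.03=4.9395; Δ=(10.0000−0.0000)/(182.3089−102.9836)=0.1261; B=V−Δ·S=-12.6043
Node (3,2) S=246.3633: V=(p*·10.0000+(1−p*)·10.0000)/1.03=9.7087; Δ=(10.0000−10.0000)/(322.7359−182.3089)=0.0000; B=V−Δ·S=9.7087
Node (3,3) S=436.1297: V=(p*·10.0000+(1−p*)·10.0000)/1.03=9.7087; Δ=(10.0000−10.0000)/(571.3298−322.7359)=0.0000; B=V−Δ·S=9.7087
Node (2,0) S=106.2344: V=(p*·4.9395+(1−p*)·0.0000)/1.03=2.4399; Δ=(4.9395−0.0000)/(139.1671−78.6135)=0.0816; B=V−Δ·S=-6.2259
Node (2,1) S=188.0636: V=(p*·9.7087+(1−p*)·4.9395)/1.03=7.1514; Δ=(9.7087−4.9395)/(246.3633−139.1671)=0.0445; B=V−Δ·S=-1.2156
Node (2,2) S=332.9234: V=(p*·9.7087+(1−p*)·9.7087)/1.03=9.4260; Δ=(9.7087−9.7087)/(436.1297−246.3633)=0.0000; B=V−Δ·S=9.4260
Node (1,0) S=143.5600: V=(p*·7.1514+(1−p*)·2.4399)/1.03=4.6961; Δ=(7.1514−2.4399)/(188.0636−106.2344)=0.0576; B=V−Δ·S=-3.5697
Node (1,1) S=254.1400: V=(p*·9.4260+(1−p*)·7.1514)/1.03=8.0666; Δ=(9.4260−7.1514)/(332.9234−188.0636)=0.0157; B=V−Δ·S=4.0762
Node (0,0) S=194.0000: V=(p*·8.0666+(1−p*)·4.6961)/1.03=6.2242; Δ=(8.0666−4.6961)/(254.1400−143.5600)=0.0305; B=V−Δ·S=0.3110
Check: Δ(0,0)·S0 + B(0,0) = 6.2242 = V0.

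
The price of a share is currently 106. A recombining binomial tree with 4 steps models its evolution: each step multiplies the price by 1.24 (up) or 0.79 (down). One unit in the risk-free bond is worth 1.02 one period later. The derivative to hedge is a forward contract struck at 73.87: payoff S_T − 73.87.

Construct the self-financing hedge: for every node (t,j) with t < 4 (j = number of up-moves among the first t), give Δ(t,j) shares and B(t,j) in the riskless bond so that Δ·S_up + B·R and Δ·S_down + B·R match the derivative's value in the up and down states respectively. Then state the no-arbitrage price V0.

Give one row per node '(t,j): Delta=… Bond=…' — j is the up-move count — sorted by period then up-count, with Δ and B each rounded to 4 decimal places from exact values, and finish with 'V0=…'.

(0,0): Delta=1.0000 Bond=-68.2445
(1,0): Delta=1.0000 Bond=-69.6094
(1,1): Delta=1.0000 Bond=-69.6094
(2,0): Delta=1.0000 Bond=-71.0015
(2,1): Delta=1.0000 Bond=-71.0015
(2,2): Delta=1.0000 Bond=-71.0015
(3,0): Delta=1.0000 Bond=-72.4216
(3,1): Delta=1.0000 Bond=-72.4216
(3,2): Delta=1.0000 Bond=-72.4216
(3,3): Delta=1.0000 Bond=-72.4216
V0=37.7555

Since d<R<u, set p* = (R−d)/(u−d) = 0.5111; price each node as the discounted p*-expectation of its children.
At expiry t=4: V(4,0)=-32.5829, V(4,1)=-9.0650, V(4,2)=27.8493, V(4,3)=85.7907, V(4,4)=176.7367
(3,0): S=52.2621. Δ = (V_up−V_dn)/(S_up−S_dn) = (-9.0650−-32.5829)/(64.8050−41.2871) = 1.0000. V = [p*·-9.0650 + (1−p*)·-32.5829]/1.02 = -20.1594. B = V − Δ·S = -72.4216.
(3,1): S=82.0317. Δ = (V_up−V_dn)/(S_up−S_dn) = (27.8493−-9.0650)/(101.7193−64.8050) = 1.0000. V = [p*·27.8493 + (1−p*)·-9.0650]/1.02 = 9.6101. B = V − Δ·S = -72.4216.
(3,2): S=128.7586. Δ = (V_up−V_dn)/(S_up−S_dn) = (85.7907−27.8493)/(159.6607−101.7193) = 1.0000. V = [p*·85.7907 + (1−p*)·27.8493]/1.02 = 56.3371. B = V − Δ·S = -72.4216.
(3,3): S=202.1021. Δ = (V_up−V_dn)/(S_up−S_dn) = (176.7367−85.7907)/(250.6067−159.6607) = 1.0000. V = [p*·176.7367 + (1−p*)·85.7907]/1.02 = 129.6806. B = V − Δ·S = -72.4216.
(2,0): S=66.1546. Δ = (V_up−V_dn)/(S_up−S_dn) = (9.6101−-20.1594)/(82.0317−52.2621) = 1.0000. V = [p*·9.6101 + (1−p*)·-20.1594]/1.02 = -4.8469. B = V − Δ·S = -71.0015.
(2,1): S=103.8376. Δ = (V_up−V_dn)/(S_up−S_dn) = (56.3371−9.6101)/(128.7586−82.0317) = 1.0000. V = [p*·56.3371 + (1−p*)·9.6101]/1.02 = 32.8361. B = V − Δ·S = -71.0015.
(2,2): S=162.9856. Δ = (V_up−V_dn)/(S_up−S_dn) = (129.6806−56.3371)/(202.1021−128.7586) = 1.0000. V = [p*·129.6806 + (1−p*)·56.3371]/1.02 = 91.9841. B = V − Δ·S = -71.0015.
(1,0): S=83.7400. Δ = (V_up−V_dn)/(S_up−S_dn) = (32.8361−-4.8469)/(103.8376−66.1546) = 1.0000. V = [p*·32.8361 + (1−p*)·-4.8469]/1.02 = 14.1306. B = V − Δ·S = -69.6094.
(1,1): S=131.4400. Δ = (V_up−V_dn)/(S_up−S_dn) = (91.9841−32.8361)/(162.9856−103.8376) = 1.0000. V = [p*·91.9841 + (1−p*)·32.8361]/1.02 = 61.8306. B = V − Δ·S = -69.6094.
(0,0): S=106.0000. Δ = (V_up−V_dn)/(S_up−S_dn) = (61.8306−14.1306)/(131.4400−83.7400) = 1.0000. V = [p*·61.8306 + (1−p*)·14.1306]/1.02 = 37.7555. B = V − Δ·S = -68.2445.
Root portfolio cost Δ·106+B reproduces V0=37.7555.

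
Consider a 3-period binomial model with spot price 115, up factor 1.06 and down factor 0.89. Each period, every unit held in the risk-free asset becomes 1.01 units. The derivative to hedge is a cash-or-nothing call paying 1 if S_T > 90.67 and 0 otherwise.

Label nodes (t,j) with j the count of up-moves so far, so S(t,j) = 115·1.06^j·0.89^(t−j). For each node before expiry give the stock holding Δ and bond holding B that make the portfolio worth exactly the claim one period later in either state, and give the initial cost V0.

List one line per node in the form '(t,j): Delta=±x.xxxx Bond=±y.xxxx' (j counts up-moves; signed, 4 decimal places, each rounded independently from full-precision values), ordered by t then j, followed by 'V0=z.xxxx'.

Risk-neutral probability p* = (R−d)/(u−d) = (1.01−0.89)/(1.06−0.89) = 0.7059.
Terminal payoffs: V(3,0)=0.0000, V(3,1)=1.0000, V(3,2)=1.0000, V(3,3)=1.0000
  t=2,j=0: stock 91.0915 → up 96.5570 (V=1.0000), down 81.0714 (V=0.0000). Price 0.6989; hedge Δ=0.0646, bond B=-5.1835.
  t=2,j=1: stock 108.4910 → up 115.0005 (V=1.0000), down 96.5570 (V=1.0000). Price 0.9901; hedge Δ=0.0000, bond B=0.9901.
  t=2,j=2: stock 129.2140 → up 136.9668 (V=1.0000), down 115.0005 (V=1.0000). Price 0.9901; hedge Δ=0.0000, bond B=0.9901.
  t=1,j=0: stock 102.3500 → up 108.4910 (V=0.9901), down 91.0915 (V=0.6989). Price 0.8955; hedge Δ=0.0167, bond B=-0.8175.
  t=1,j=1: stock 121.9000 → up 129.2140 (V=0.9901), down 108.4910 (V=0.9901). Price 0.9803; hedge Δ=0.0000, bond B=0.9803.
  t=0,j=0: stock 115.0000 → up 121.9000 (V=0.9803), down 102.3500 (V=0.8955). Price 0.9459; hedge Δ=0.0043, bond B=0.4471.
Root portfolio cost Δ·115+B reproduces V0=0.9459.

(0,0): Delta=0.0043 Bond=0.4471
(1,0): Delta=0.0167 Bond=-0.8175
(1,1): Delta=0.0000 Bond=0.9803
(2,0): Delta=0.0646 Bond=-5.1835
(2,1): Delta=0.0000 Bond=0.9901
(2,2): Delta=0.0000 Bond=0.9901
V0=0.9459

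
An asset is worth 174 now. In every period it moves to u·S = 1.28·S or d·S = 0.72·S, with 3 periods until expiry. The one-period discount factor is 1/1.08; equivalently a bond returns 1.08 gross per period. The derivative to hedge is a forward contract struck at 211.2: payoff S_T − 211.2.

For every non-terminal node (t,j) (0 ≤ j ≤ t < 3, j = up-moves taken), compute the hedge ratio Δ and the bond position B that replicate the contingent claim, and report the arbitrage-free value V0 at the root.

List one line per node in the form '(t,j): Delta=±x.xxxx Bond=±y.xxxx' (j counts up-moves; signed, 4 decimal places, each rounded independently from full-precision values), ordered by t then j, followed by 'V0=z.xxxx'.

Under the risk-neutral measure, an up-move has probability p* = (R−d)/(u−d) = 0.6429 and values discount at R = 1.08.
Payoff layer (t=3): V(3,0)=-146.2548, V(3,1)=-95.7420, V(3,2)=-5.9412, V(3,3)=153.7044
  t=2,j=0: stock 90.2016 → up 115.4580 (V=-95.7420), down 64.9452 (V=-146.2548). Price -105.3540; hedge Δ=1.0000, bond B=-195.5556.
  t=2,j=1: stock 160.3584 → up 205.2588 (V=-5.9412), down 115.4580 (V=-95.7420). Price -35.1972; hedge Δ=1.0000, bond B=-195.5556.
  t=2,j=2: stock 285.0816 → up 364.9044 (V=153.7044), down 205.2588 (V=-5.9412). Price 89.5260; hedge Δ=1.0000, bond B=-195.5556.
  t=1,j=0: stock 125.2800 → up 160.3584 (V=-35.1972), down 90.2016 (V=-105.3540). Price -55.7900; hedge Δ=1.0000, bond B=-181.0700.
  t=1,j=1: stock 222.7200 → up 285.0816 (V=89.5260), down 160.3584 (V=-35.1972). Price 41.6500; hedge Δ=1.0000, bond B=-181.0700.
  t=0,j=0: stock 174.0000 → up 222.7200 (V=41.6500), down 125.2800 (V=-55.7900). Price 6.3426; hedge Δ=1.0000, bond B=-167.6574.
Each (Δ,B) replicates both successor values, so the strategy is self-financing and V0 is arbitrage-free.

(0,0): Delta=1.0000 Bond=-167.6574
(1,0): Delta=1.0000 Bond=-181.0700
(1,1): Delta=1.0000 Bond=-181.0700
(2,0): Delta=1.0000 Bond=-195.5556
(2,1): Delta=1.0000 Bond=-195.5556
(2,2): Delta=1.0000 Bond=-195.5556
V0=6.3426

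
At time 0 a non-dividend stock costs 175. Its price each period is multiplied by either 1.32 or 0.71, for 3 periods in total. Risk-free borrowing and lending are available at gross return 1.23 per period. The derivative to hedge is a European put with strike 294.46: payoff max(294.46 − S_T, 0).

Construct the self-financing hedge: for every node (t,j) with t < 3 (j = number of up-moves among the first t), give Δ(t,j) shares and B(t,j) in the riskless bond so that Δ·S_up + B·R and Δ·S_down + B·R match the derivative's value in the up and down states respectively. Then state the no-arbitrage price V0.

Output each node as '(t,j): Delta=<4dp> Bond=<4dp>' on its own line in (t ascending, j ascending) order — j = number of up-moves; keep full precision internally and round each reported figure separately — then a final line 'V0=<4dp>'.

Since d<R<u, set p* = (R−d)/(u−d) = 0.8525; price each node as the discounted p*-expectation of its children.
Payoff layer (t=3): V(3,0)=231.8256, V(3,1)=178.0129, V(3,2)=77.9668, V(3,3)=0.0000
  t=2,j=0: stock 88.2175 → up 116.4471 (V=178.0129), down 62.6344 (V=231.8256). Price 151.1809; hedge Δ=-1.0000, bond B=239.3984.
  t=2,j=1: stock 164.0100 → up 216.4932 (V=77.9668), down 116.4471 (V=178.0129). Price 75.3884; hedge Δ=-1.0000, bond B=239.3984.
  t=2,j=2: stock 304.9200 → up 402.4944 (V=0.0000), down 216.4932 (V=77.9668). Price 9.3523; hedge Δ=-0.4192, bond B=137.1667.
  t=1,j=0: stock 124.2500 → up 164.0100 (V=75.3884), down 88.2175 (V=151.1809). Price 70.3828; hedge Δ=-1.0000, bond B=194.6328.
  t=1,j=1: stock 231.0000 → up 304.9200 (V=9.3523), down 164.0100 (V=75.3884). Price 15.5246; hedge Δ=-0.4686, bond B=123.7805.
  t=0,j=0: stock 175.0000 → up 231.0000 (V=15.5246), down 124.2500 (V=70.3828). Price 19.2020; hedge Δ=-0.5139, bond B=109.1335.
Check: Δ(0,0)·S0 + B(0,0) = 19.2020 = V0.

(0,0): Delta=-0.5139 Bond=109.1335
(1,0): Delta=-1.0000 Bond=194.6328
(1,1): Delta=-0.4686 Bond=123.7805
(2,0): Delta=-1.0000 Bond=239.3984
(2,1): Delta=-1.0000 Bond=239.3984
(2,2): Delta=-0.4192 Bond=137.1667
V0=19.2020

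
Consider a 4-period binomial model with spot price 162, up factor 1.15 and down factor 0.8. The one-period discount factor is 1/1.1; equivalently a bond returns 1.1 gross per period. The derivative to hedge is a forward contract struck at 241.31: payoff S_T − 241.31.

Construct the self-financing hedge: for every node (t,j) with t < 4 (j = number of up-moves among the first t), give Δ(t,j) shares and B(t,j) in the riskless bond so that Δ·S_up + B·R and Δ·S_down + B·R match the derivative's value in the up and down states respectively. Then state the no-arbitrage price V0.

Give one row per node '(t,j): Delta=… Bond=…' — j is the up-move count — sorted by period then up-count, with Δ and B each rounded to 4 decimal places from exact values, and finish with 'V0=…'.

Under the risk-neutral measure, an up-move has probability p* = (R−d)/(u−d) = 0.8571 and values discount at R = 1.1.
Terminal values V(4,·): V(4,0)=-174.9548, V(4,1)=-145.9244, V(4,2)=-104.1932, V(4,3)=-44.2046, V(4,4)=42.0290
Node (3,0) S=82.9440: V=(p*·-145.9244+(1−p*)·-174.9548)/1.1=-136.4287; Δ=(-145.9244−-174.9548)/(95.3856−66.3552)=1.0000; B=V−Δ·S=-219.3727
Node (3,1) S=119.2320: V=(p*·-104.1932+(1−p*)·-145.9244)/1.1=-100.1407; Δ=(-104.1932−-145.9244)/(137.1168−95.3856)=1.0000; B=V−Δ·S=-219.3727
Node (3,2) S=171.3960: V=(p*·-44.2046+(1−p*)·-104.1932)/1.1=-47.9767; Δ=(-44.2046−-104.1932)/(197.1054−137.1168)=1.0000; B=V−Δ·S=-219.3727
Node (3,3) S=246.3817: V=(p*·42.0290+(1−p*)·-44.2046)/1.1=27.0090; Δ=(42.0290−-44.2046)/(283.3390−197.1054)=1.0000; B=V−Δ·S=-219.3727
Node (2,0) S=103.6800: V=(p*·-100.1407+(1−p*)·-136.4287)/1.1=-95.7498; Δ=(-100.1407−-136.4287)/(119.2320−82.9440)=1.0000; B=V−Δ·S=-199.4298
Node (2,1) S=149.0400: V=(p*·-47.9767+(1−p*)·-100.1407)/1.1=-50.3898; Δ=(-47.9767−-100.1407)/(171.3960−119.2320)=1.0000; B=V−Δ·S=-199.4298
Node (2,2) S=214.2450: V=(p*·27.0090+(1−p*)·-47.9767)/1.1=14.8152; Δ=(27.0090−-47.9767)/(246.3817−171.3960)=1.0000; B=V−Δ·S=-199.4298
Node (1,0) S=129.6000: V=(p*·-50.3898+(1−p*)·-95.7498)/1.1=-51.6998; Δ=(-50.3898−-95.7498)/(149.0400−103.6800)=1.0000; B=V−Δ·S=-181.2998
Node (1,1) S=186.3000: V=(p*·14.8152+(1−p*)·-50.3898)/1.1=5.0002; Δ=(14.8152−-50.3898)/(214.2450−149.0400)=1.0000; B=V−Δ·S=-181.2998
Node (0,0) S=162.0000: V=(p*·5.0002+(1−p*)·-51.6998)/1.1=-2.8180; Δ=(5.0002−-51.6998)/(186.3000−129.6000)=1.0000; B=V−Δ·S=-164.8180
Self-financing check: at every node Δ·S+B equals the discounted successor values.

(0,0): Delta=1.0000 Bond=-164.8180
(1,0): Delta=1.0000 Bond=-181.2998
(1,1): Delta=1.0000 Bond=-181.2998
(2,0): Delta=1.0000 Bond=-199.4298
(2,1): Delta=1.0000 Bond=-199.4298
(2,2): Delta=1.0000 Bond=-199.4298
(3,0): Delta=1.0000 Bond=-219.3727
(3,1): Delta=1.0000 Bond=-219.3727
(3,2): Delta=1.0000 Bond=-219.3727
(3,3): Delta=1.0000 Bond=-219.3727
V0=-2.8180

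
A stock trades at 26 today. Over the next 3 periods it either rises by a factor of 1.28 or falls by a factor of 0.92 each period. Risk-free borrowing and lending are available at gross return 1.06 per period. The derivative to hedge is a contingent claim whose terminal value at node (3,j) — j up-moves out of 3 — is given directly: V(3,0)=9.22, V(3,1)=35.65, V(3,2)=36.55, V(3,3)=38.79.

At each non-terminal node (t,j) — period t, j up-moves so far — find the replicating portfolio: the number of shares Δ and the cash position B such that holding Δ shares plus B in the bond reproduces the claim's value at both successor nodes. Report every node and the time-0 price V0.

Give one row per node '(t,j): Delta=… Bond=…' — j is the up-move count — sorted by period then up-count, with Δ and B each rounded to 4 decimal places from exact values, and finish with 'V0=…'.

No-arbitrage ⇒ martingale measure with p* = (R−d)/(u−d) = 0.3889.
Payoff layer (t=3): V(3,0)=9.2200, V(3,1)=35.6500, V(3,2)=36.5500, V(3,3)=38.7900
Node (2,0) S=22.0064: V=(p*·35.6500+(1−p*)·9.2200)/1.06=18.3947; Δ=(35.6500−9.2200)/(28.1682−20.2459)=3.3362; B=V−Δ·S=-55.0220
Node (2,1) S=30.6176: V=(p*·36.5500+(1−p*)·35.6500)/1.06=33.9623; Δ=(36.5500−35.6500)/(39.1905−28.1682)=0.0817; B=V−Δ·S=31.4623
Node (2,2) S=42.5984: V=(p*·38.7900+(1−p*)·36.5500)/1.06=35.3029; Δ=(38.7900−36.5500)/(54.5260−39.1905)=0.1461; B=V−Δ·S=29.0807
Node (1,0) S=23.9200: V=(p*·33.9623+(1−p*)·18.3947)/1.06=23.0648; Δ=(33.9623−18.3947)/(30.6176−22.0064)=1.8078; B=V−Δ·S=-20.1785
Node (1,1) S=33.2800: V=(p*·35.3029+(1−p*)·33.9623)/1.06=32.5317; Δ=(35.3029−33.9623)/(42.5984−30.6176)=0.1119; B=V−Δ·S=28.8076
Node (0,0) S=26.0000: V=(p*·32.5317+(1−p*)·23.0648)/1.06=25.2325; Δ=(32.5317−23.0648)/(33.2800−23.9200)=1.0114; B=V−Δ·S=-1.0645
Self-financing check: at every node Δ·S+B equals the discounted successor values.

(0,0): Delta=1.0114 Bond=-1.0645
(1,0): Delta=1.8078 Bond=-20.1785
(1,1): Delta=0.1119 Bond=28.8076
(2,0): Delta=3.3362 Bond=-55.0220
(2,1): Delta=0.0817 Bond=31.4623
(2,2): Delta=0.1461 Bond=29.0807
V0=25.2325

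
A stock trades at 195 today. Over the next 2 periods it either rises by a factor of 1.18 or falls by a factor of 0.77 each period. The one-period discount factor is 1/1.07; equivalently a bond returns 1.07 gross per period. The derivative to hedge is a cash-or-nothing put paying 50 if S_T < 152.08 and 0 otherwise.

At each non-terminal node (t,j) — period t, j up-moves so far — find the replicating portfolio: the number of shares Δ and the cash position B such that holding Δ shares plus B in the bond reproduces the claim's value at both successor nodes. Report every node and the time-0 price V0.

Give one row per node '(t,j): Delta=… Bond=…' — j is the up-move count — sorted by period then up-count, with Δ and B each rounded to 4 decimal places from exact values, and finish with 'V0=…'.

The replicating-portfolio and risk-neutral prices coincide; use p* = (1.07−0.77)/(1.18−0.77) = 0.7317 for the latter.
At expiry t=2: V(2,0)=50.0000, V(2,1)=0.0000, V(2,2)=0.0000
(1,0): S=150.1500. Δ = (V_up−V_dn)/(S_up−S_dn) = (0.0000−50.0000)/(177.1770−115.6155) = -0.8122. V = [p*·0.0000 + (1−p*)·50.0000]/1.07 = 12.5370. B = V − Δ·S = 134.4883.
(1,1): S=230.1000. Δ = (V_up−V_dn)/(S_up−S_dn) = (0.0000−0.0000)/(271.5180−177.1770) = 0.0000. V = [p*·0.0000 + (1−p*)·0.0000]/1.07 = 0.0000. B = V − Δ·S = 0.0000.
(0,0): S=195.0000. Δ = (V_up−V_dn)/(S_up−S_dn) = (0.0000−12.5370)/(230.1000−150.1500) = -0.1568. V = [p*·0.0000 + (1−p*)·12.5370]/1.07 = 3.1435. B = V − Δ·S = 33.7217.
Check: Δ(0,0)·S0 + B(0,0) = 3.1435 = V0.

(0,0): Delta=-0.1568 Bond=33.7217
(1,0): Delta=-0.8122 Bond=134.4883
(1,1): Delta=0.0000 Bond=0.0000
V0=3.1435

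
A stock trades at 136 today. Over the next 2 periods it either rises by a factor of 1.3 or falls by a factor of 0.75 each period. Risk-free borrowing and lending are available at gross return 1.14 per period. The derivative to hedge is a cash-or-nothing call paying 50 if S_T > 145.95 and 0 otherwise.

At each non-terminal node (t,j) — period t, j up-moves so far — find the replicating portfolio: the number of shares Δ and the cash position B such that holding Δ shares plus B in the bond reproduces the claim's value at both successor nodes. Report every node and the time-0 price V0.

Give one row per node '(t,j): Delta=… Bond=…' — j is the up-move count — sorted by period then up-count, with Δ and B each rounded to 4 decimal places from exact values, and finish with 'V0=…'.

Under the risk-neutral measure, an up-move has probability p* = (R−d)/(u−d) = 0.7091 and values discount at R = 1.14.
Terminal payoffs: V(2,0)=0.0000, V(2,1)=0.0000, V(2,2)=50.0000
Node (1,0) S=102.0000: V=(p*·0.0000+(1−p*)·0.0000)/1.14=0.0000; Δ=(0.0000−0.0000)/(132.6000−76.5000)=0.0000; B=V−Δ·S=0.0000
Node (1,1) S=176.8000: V=(p*·50.0000+(1−p*)·0.0000)/1.14=31.1005; Δ=(50.0000−0.0000)/(229.8400−132.6000)=0.5142; B=V−Δ·S=-59.8086
Node (0,0) S=136.0000: V=(p*·31.1005+(1−p*)·0.0000)/1.14=19.3448; Δ=(31.1005−0.0000)/(176.8000−102.0000)=0.4158; B=V−Δ·S=-37.2015
Each (Δ,B) replicates both successor values, so the strategy is self-financing and V0 is arbitrage-free.

(0,0): Delta=0.4158 Bond=-37.2015
(1,0): Delta=0.0000 Bond=0.0000
(1,1): Delta=0.5142 Bond=-59.8086
V0=19.3448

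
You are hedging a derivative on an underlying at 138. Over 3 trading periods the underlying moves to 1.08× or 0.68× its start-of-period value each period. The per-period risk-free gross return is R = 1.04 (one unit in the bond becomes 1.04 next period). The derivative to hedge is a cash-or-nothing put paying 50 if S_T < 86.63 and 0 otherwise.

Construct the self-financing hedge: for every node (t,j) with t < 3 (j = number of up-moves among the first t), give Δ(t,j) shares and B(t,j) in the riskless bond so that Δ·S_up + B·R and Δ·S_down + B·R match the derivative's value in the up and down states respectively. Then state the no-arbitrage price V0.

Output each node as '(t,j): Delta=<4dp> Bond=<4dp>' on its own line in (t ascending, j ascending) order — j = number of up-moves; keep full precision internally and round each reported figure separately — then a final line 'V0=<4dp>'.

Risk-neutral probability p* = (R−d)/(u−d) = (1.04−0.68)/(1.08−0.68) = 0.9000.
Terminal payoffs: V(3,0)=50.0000, V(3,1)=50.0000, V(3,2)=0.0000, V(3,3)=0.0000
(2,0): S=63.8112. Δ = (V_up−V_dn)/(S_up−S_dn) = (50.0000−50.0000)/(68.9161−43.3916) = 0.0000. V = [p*·50.0000 + (1−p*)·50.0000]/1.04 = 48.0769. B = V − Δ·S = 48.0769.
(2,1): S=101.3472. Δ = (V_up−V_dn)/(S_up−S_dn) = (0.0000−50.0000)/(109.4550−68.9161) = -1.2334. V = [p*·0.0000 + (1−p*)·50.0000]/1.04 = 4.8077. B = V − Δ·S = 129.8077.
(2,2): S=160.9632. Δ = (V_up−V_dn)/(S_up−S_dn) = (0.0000−0.0000)/(173.8403−109.4550) = 0.0000. V = [p*·0.0000 + (1−p*)·0.0000]/1.04 = 0.0000. B = V − Δ·S = 0.0000.
(1,0): S=93.8400. Δ = (V_up−V_dn)/(S_up−S_dn) = (4.8077−48.0769)/(101.3472−63.8112) = -1.1527. V = [p*·4.8077 + (1−p*)·48.0769]/1.04 = 8.7833. B = V − Δ·S = 116.9564.
(1,1): S=149.0400. Δ = (V_up−V_dn)/(S_up−S_dn) = (0.0000−4.8077)/(160.9632−101.3472) = -0.0806. V = [p*·0.0000 + (1−p*)·4.8077]/1.04 = 0.4623. B = V − Δ·S = 12.4815.
(0,0): S=138.0000. Δ = (V_up−V_dn)/(S_up−S_dn) = (0.4623−8.7833)/(149.0400−93.8400) = -0.1507. V = [p*·0.4623 + (1−p*)·8.7833]/1.04 = 1.2446. B = V − Δ·S = 22.0471.
Root portfolio cost Δ·138+B reproduces V0=1.2446.

(0,0): Delta=-0.1507 Bond=22.0471
(1,0): Delta=-1.1527 Bond=116.9564
(1,1): Delta=-0.0806 Bond=12.4815
(2,0): Delta=0.0000 Bond=48.0769
(2,1): Delta=-1.2334 Bond=129.8077
(2,2): Delta=0.0000 Bond=0.0000
V0=1.2446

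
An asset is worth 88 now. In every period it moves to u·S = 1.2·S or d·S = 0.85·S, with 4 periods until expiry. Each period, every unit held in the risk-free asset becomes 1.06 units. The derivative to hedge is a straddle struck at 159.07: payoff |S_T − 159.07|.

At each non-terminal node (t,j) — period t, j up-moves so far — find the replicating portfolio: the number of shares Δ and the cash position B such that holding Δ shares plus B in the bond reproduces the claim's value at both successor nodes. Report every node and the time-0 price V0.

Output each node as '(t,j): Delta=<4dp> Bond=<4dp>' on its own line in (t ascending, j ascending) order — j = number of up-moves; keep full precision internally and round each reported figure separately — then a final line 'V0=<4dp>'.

(0,0): Delta=-0.7244 Bond=106.5468
(1,0): Delta=-1.0000 Bond=133.5582
(1,1): Delta=-0.5942 Bond=99.1939
(2,0): Delta=-1.0000 Bond=141.5717
(2,1): Delta=-1.0000 Bond=141.5717
(2,2): Delta=-0.4025 Bond=80.8614
(3,0): Delta=-1.0000 Bond=150.0660
(3,1): Delta=-1.0000 Bond=150.0660
(3,2): Delta=-1.0000 Bond=150.0660
(3,3): Delta=-0.1204 Bond=42.8112
V0=42.8040

Under the risk-neutral measure, an up-move has probability p* = (R−d)/(u−d) = 0.6000 and values discount at R = 1.06.
Payoff layer (t=4): V(4,0)=113.1335, V(4,1)=94.2184, V(4,2)=67.5148, V(4,3)=29.8156, V(4,4)=23.4068
(3,0): S=54.0430. Δ = (V_up−V_dn)/(S_up−S_dn) = (94.2184−113.1335)/(64.8516−45.9365) = -1.0000. V = [p*·94.2184 + (1−p*)·113.1335]/1.06 = 96.0230. B = V − Δ·S = 150.0660.
(3,1): S=76.2960. Δ = (V_up−V_dn)/(S_up−S_dn) = (67.5148−94.2184)/(91.5552−64.8516) = -1.0000. V = [p*·67.5148 + (1−p*)·94.2184]/1.06 = 73.7700. B = V − Δ·S = 150.0660.
(3,2): S=107.7120. Δ = (V_up−V_dn)/(S_up−S_dn) = (29.8156−67.5148)/(129.2544−91.5552) = -1.0000. V = [p*·29.8156 + (1−p*)·67.5148]/1.06 = 42.3540. B = V − Δ·S = 150.0660.
(3,3): S=152.0640. Δ = (V_up−V_dn)/(S_up−S_dn) = (23.4068−29.8156)/(182.4768−129.2544) = -0.1204. V = [p*·23.4068 + (1−p*)·29.8156]/1.06 = 24.5003. B = V − Δ·S = 42.8112.
(2,0): S=63.5800. Δ = (V_up−V_dn)/(S_up−S_dn) = (73.7700−96.0230)/(76.2960−54.0430) = -1.0000. V = [p*·73.7700 + (1−p*)·96.0230]/1.06 = 77.9917. B = V − Δ·S = 141.5717.
(2,1): S=89.7600. Δ = (V_up−V_dn)/(S_up−S_dn) = (42.3540−73.7700)/(107.7120−76.2960) = -1.0000. V = [p*·42.3540 + (1−p*)·73.7700]/1.06 = 51.8117. B = V − Δ·S = 141.5717.
(2,2): S=126.7200. Δ = (V_up−V_dn)/(S_up−S_dn) = (24.5003−42.3540)/(152.0640−107.7120) = -0.4025. V = [p*·24.5003 + (1−p*)·42.3540]/1.06 = 29.8508. B = V − Δ·S = 80.8614.
(1,0): S=74.8000. Δ = (V_up−V_dn)/(S_up−S_dn) = (51.8117−77.9917)/(89.7600−63.5800) = -1.0000. V = [p*·51.8117 + (1−p*)·77.9917]/1.06 = 58.7582. B = V − Δ·S = 133.5582.
(1,1): S=105.6000. Δ = (V_up−V_dn)/(S_up−S_dn) = (29.8508−51.8117)/(126.7200−89.7600) = -0.5942. V = [p*·29.8508 + (1−p*)·51.8117]/1.06 = 36.4482. B = V − Δ·S = 99.1939.
(0,0): S=88.0000. Δ = (V_up−V_dn)/(S_up−S_dn) = (36.4482−58.7582)/(105.6000−74.8000) = -0.7244. V = [p*·36.4482 + (1−p*)·58.7582]/1.06 = 42.8040. B = V − Δ·S = 106.5468.
The time-0 hedge costs 42.8040, which is the no-arbitrage price.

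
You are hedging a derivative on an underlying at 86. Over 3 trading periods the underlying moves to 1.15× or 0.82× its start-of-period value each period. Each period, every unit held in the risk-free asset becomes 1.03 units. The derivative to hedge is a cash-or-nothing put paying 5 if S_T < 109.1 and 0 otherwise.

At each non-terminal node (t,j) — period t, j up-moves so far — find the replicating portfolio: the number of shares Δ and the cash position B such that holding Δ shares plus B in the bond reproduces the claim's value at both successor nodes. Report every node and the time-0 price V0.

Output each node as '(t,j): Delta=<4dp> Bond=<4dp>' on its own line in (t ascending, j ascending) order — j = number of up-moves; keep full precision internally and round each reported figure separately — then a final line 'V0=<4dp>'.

(0,0): Delta=-0.0673 Bond=9.1801
(1,0): Delta=0.0000 Bond=4.7130
(1,1): Delta=-0.0947 Bond=12.1655
(2,0): Delta=0.0000 Bond=4.8544
(2,1): Delta=0.0000 Bond=4.8544
(2,2): Delta=-0.1332 Bond=16.9167
V0=3.3965

Risk-neutral probability p* = (R−d)/(u−d) = (1.03−0.82)/(1.15−0.82) = 0.6364.
At expiry t=3: V(3,0)=5.0000, V(3,1)=5.0000, V(3,2)=5.0000, V(3,3)=0.0000
Node (2,0) S=57.8264: V=(p*·5.0000+(1−p*)·5.0000)/1.03=4.8544; Δ=(5.0000−5.0000)/(66.5004−47.4176)=0.0000; B=V−Δ·S=4.8544
Node (2,1) S=81.0980: V=(p*·5.0000+(1−p*)·5.0000)/1.03=4.8544; Δ=(5.0000−5.0000)/(93.2627−66.5004)=0.0000; B=V−Δ·S=4.8544
Node (2,2) S=113.7350: V=(p*·0.0000+(1−p*)·5.0000)/1.03=1.7652; Δ=(0.0000−5.0000)/(130.7952−93.2627)=-0.1332; B=V−Δ·S=16.9167
Node (1,0) S=70.5200: V=(p*·4.8544+(1−p*)·4.8544)/1.03=4.7130; Δ=(4.8544−4.8544)/(81.0980−57.8264)=0.0000; B=V−Δ·S=4.7130
Node (1,1) S=98.9000: V=(p*·1.7652+(1−p*)·4.8544)/1.03=2.8044; Δ=(1.7652−4.8544)/(113.7350−81.0980)=-0.0947; B=V−Δ·S=12.1655
Node (0,0) S=86.0000: V=(p*·2.8044+(1−p*)·4.7130)/1.03=3.3965; Δ=(2.8044−4.7130)/(98.9000−70.5200)=-0.0673; B=V−Δ·S=9.1801
Check: Δ(0,0)·S0 + B(0,0) = 3.3965 = V0.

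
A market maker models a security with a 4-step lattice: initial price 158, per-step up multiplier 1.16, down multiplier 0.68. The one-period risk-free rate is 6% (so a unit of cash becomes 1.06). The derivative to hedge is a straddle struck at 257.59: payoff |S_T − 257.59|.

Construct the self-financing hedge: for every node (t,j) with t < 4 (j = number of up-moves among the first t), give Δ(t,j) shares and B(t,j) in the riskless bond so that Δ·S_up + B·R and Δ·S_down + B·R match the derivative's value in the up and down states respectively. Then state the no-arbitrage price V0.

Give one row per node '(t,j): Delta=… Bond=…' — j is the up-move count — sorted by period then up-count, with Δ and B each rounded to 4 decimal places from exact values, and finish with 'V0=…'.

Since d<R<u, set p* = (R−d)/(u−d) = 0.7917; price each node as the discounted p*-expectation of its children.
Terminal values V(4,·): V(4,0)=223.8074, V(4,1)=199.9609, V(4,2)=159.2815, V(4,3)=89.8873, V(4,4)=28.4910
  t=3,j=0: stock 49.6803 → up 57.6291 (V=199.9609), down 33.7826 (V=223.8074). Price 193.3292; hedge Δ=-1.0000, bond B=243.0094.
  t=3,j=1: stock 84.7487 → up 98.3085 (V=159.2815), down 57.6291 (V=199.9609). Price 158.2608; hedge Δ=-1.0000, bond B=243.0094.
  t=3,j=2: stock 144.5713 → up 167.7027 (V=89.8873), down 98.3085 (V=159.2815). Price 98.4382; hedge Δ=-1.0000, bond B=243.0094.
  t=3,j=3: stock 246.6216 → up 286.0810 (V=28.4910), down 167.7027 (V=89.8873). Price 38.9452; hedge Δ=-0.5186, bond B=166.8542.
  t=2,j=0: stock 73.0592 → up 84.7487 (V=158.2608), down 49.6803 (V=193.3292). Price 156.1950; hedge Δ=-1.0000, bond B=229.2542.
  t=2,j=1: stock 124.6304 → up 144.5713 (V=98.4382), down 84.7487 (V=158.2608). Price 104.6238; hedge Δ=-1.0000, bond B=229.2542.
  t=2,j=2: stock 212.6048 → up 246.6216 (V=38.9452), down 144.5713 (V=98.4382). Price 48.4336; hedge Δ=-0.5830, bond B=172.3772.
  t=1,j=0: stock 107.4400 → up 124.6304 (V=104.6238), down 73.0592 (V=156.1950). Price 108.8375; hedge Δ=-1.0000, bond B=216.2775.
  t=1,j=1: stock 183.2800 → up 212.6048 (V=48.4336), down 124.6304 (V=104.6238). Price 56.7357; hedge Δ=-0.6387, bond B=173.7987.
  t=0,j=0: stock 158.0000 → up 183.2800 (V=56.7357), down 107.4400 (V=108.8375). Price 63.7644; hedge Δ=-0.6870, bond B=172.3098.
Root portfolio cost Δ·158+B reproduces V0=63.7644.

(0,0): Delta=-0.6870 Bond=172.3098
(1,0): Delta=-1.0000 Bond=216.2775
(1,1): Delta=-0.6387 Bond=173.7987
(2,0): Delta=-1.0000 Bond=229.2542
(2,1): Delta=-1.0000 Bond=229.2542
(2,2): Delta=-0.5830 Bond=172.3772
(3,0): Delta=-1.0000 Bond=243.0094
(3,1): Delta=-1.0000 Bond=243.0094
(3,2): Delta=-1.0000 Bond=243.0094
(3,3): Delta=-0.5186 Bond=166.8542
V0=63.7644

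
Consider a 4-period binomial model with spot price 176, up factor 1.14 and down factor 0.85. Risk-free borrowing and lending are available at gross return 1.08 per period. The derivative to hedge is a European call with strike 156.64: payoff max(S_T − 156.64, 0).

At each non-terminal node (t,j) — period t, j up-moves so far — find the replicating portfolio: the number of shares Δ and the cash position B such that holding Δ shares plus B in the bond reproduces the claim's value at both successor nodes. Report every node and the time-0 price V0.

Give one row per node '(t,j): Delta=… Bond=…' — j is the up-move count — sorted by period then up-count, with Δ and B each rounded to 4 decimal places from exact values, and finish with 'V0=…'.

No-arbitrage ⇒ martingale measure with p* = (R−d)/(u−d) = 0.7931.
Terminal values V(4,·): V(4,0)=0.0000, V(4,1)=0.0000, V(4,2)=8.6171, V(4,3)=64.9990, V(4,4)=140.6170
Node (3,0) S=108.0860: V=(p*·0.0000+(1−p*)·0.0000)/1.08=0.0000; Δ=(0.0000−0.0000)/(123.2180−91.8731)=0.0000; B=V−Δ·S=0.0000
Node (3,1) S=144.9624: V=(p*·8.6171+(1−p*)·0.0000)/1.08=6.3280; Δ=(8.6171−0.0000)/(165.2571−123.2180)=0.2050; B=V−Δ·S=-23.3862
Node (3,2) S=194.4202: V=(p*·64.9990+(1−p*)·8.6171)/1.08=49.3831; Δ=(64.9990−8.6171)/(221.6390−165.2571)=1.0000; B=V−Δ·S=-145.0370
Node (3,3) S=260.7517: V=(p*·140.6170+(1−p*)·64.9990)/1.08=115.7147; Δ=(140.6170−64.9990)/(297.2570−221.6390)=1.0000; B=V−Δ·S=-145.0370
Node (2,0) S=127.1600: V=(p*·6.3280+(1−p*)·0.0000)/1.08=4.6470; Δ=(6.3280−0.0000)/(144.9624−108.0860)=0.1716; B=V−Δ·S=-17.1738
Node (2,1) S=170.5440: V=(p*·49.3831+(1−p*)·6.3280)/1.08=37.4770; Δ=(49.3831−6.3280)/(194.4202−144.9624)=0.8705; B=V−Δ·S=-110.9888
Node (2,2) S=228.7296: V=(p*·115.7147+(1−p*)·49.3831)/1.08=94.4360; Δ=(115.7147−49.3831)/(260.7517−194.4202)=1.0000; B=V−Δ·S=-134.2936
Node (1,0) S=149.6000: V=(p*·37.4770+(1−p*)·4.6470)/1.08=28.4117; Δ=(37.4770−4.6470)/(170.5440−127.1600)=0.7567; B=V−Δ·S=-84.7952
Node (1,1) S=200.6400: V=(p*·94.4360+(1−p*)·37.4770)/1.08=76.5291; Δ=(94.4360−37.4770)/(228.7296−170.5440)=0.9789; B=V−Δ·S=-119.8814
Node (0,0) S=176.0000: V=(p*·76.5291+(1−p*)·28.4117)/1.08=61.6424; Δ=(76.5291−28.4117)/(200.6400−149.6000)=0.9427; B=V−Δ·S=-104.2798
Each (Δ,B) replicates both successor values, so the strategy is self-financing and V0 is arbitrage-free.

(0,0): Delta=0.9427 Bond=-104.2798
(1,0): Delta=0.7567 Bond=-84.7952
(1,1): Delta=0.9789 Bond=-119.8814
(2,0): Delta=0.1716 Bond=-17.1738
(2,1): Delta=0.8705 Bond=-110.9888
(2,2): Delta=1.0000 Bond=-134.2936
(3,0): Delta=0.0000 Bond=0.0000
(3,1): Delta=0.2050 Bond=-23.3862
(3,2): Delta=1.0000 Bond=-145.0370
(3,3): Delta=1.0000 Bond=-145.0370
V0=61.6424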